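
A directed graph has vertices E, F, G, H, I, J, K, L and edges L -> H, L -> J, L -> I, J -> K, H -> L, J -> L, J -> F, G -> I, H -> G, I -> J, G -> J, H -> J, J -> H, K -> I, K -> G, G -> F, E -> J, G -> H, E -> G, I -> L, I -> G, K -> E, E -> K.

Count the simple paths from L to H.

10

L→H
L→I→G→H
L→I→G→J→H
L→I→J→H
L→I→J→K→E→G→H
L→I→J→K→G→H
L→J→H
L→J→K→E→G→H
L→J→K→G→H
L→J→K→I→G→H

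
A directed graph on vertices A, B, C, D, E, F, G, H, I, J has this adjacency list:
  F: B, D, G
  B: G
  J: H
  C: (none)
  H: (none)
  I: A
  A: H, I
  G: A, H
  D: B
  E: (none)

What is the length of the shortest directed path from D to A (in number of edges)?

Distance 0: D.
Distance 1: B.
Distance 2: G.
Distance 3: A, H — contains A.

3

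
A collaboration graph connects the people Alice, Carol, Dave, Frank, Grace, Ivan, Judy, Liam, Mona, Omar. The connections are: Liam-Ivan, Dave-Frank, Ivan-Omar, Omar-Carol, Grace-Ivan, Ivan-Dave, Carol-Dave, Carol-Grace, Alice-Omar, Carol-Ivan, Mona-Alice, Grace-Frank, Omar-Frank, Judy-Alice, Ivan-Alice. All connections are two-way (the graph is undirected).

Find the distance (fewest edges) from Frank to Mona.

Distance 0: Frank.
Distance 1: Dave, Grace, Omar.
Distance 2: Alice, Carol, Ivan.
Distance 3: Judy, Liam, Mona — contains Mona.

3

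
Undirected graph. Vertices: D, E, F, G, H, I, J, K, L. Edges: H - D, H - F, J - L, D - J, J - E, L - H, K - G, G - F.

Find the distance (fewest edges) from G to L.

3

Distance 0: G.
Distance 1: F, K.
Distance 2: H.
Distance 3: D, L — contains L.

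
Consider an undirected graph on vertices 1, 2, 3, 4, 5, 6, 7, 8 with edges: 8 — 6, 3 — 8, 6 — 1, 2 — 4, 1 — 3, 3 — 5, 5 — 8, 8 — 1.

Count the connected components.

3

From 1: component {1, 3, 5, 6, 8}.
From 2: component {2, 4}.
From 7: component {7}.
That's 3 components.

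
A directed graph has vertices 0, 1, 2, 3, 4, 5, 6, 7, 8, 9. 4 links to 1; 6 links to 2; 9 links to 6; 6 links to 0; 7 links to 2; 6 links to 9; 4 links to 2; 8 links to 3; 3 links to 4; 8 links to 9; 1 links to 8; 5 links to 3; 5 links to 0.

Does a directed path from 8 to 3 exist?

Explore from 8.
Distance 1: reach 3, 9.
Found 3.

Yes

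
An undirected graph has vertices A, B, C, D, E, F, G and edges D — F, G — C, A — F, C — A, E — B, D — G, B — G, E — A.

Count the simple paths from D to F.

D–F
D–G–B–E–A–F
D–G–C–A–F

3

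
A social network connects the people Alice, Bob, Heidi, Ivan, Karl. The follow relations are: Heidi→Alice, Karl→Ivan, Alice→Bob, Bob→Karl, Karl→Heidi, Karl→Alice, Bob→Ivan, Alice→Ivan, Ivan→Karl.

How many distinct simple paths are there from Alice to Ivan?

Alice→Bob→Ivan
Alice→Bob→Karl→Ivan
Alice→Ivan

3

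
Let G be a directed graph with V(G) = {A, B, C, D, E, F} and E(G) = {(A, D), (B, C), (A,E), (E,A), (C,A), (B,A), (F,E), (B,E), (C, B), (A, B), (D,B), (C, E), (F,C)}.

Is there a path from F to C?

Explore from F.
Distance 1: reach C, E.
Found C.

Yes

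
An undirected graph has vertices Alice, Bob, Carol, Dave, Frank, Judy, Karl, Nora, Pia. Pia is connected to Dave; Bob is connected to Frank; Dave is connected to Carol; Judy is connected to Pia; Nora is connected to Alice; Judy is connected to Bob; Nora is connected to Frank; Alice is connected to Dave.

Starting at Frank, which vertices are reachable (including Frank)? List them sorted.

Start at Frank.
Its neighbours: Bob, Nora.
Then their neighbours: Alice, Judy.
Then next layer: Dave, Pia.
Then next layer: Carol.
Nothing further is reachable.

Alice, Bob, Carol, Dave, Frank, Judy, Nora, Pia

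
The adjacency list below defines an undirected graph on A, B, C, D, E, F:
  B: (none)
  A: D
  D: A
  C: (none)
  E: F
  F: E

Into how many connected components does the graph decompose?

From A: component {A, D}.
From B: component {B}.
From C: component {C}.
From E: component {E, F}.
That's 4 components.

4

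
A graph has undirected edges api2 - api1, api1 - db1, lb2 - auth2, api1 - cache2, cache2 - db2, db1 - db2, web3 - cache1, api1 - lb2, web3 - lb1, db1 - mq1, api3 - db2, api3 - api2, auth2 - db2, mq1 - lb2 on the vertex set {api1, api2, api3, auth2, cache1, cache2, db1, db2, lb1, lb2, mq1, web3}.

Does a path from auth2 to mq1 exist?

Explore from auth2.
Distance 1: reach db2, lb2.
Distance 2: reach api1, api3, cache2, db1, mq1.
Found mq1.

Yes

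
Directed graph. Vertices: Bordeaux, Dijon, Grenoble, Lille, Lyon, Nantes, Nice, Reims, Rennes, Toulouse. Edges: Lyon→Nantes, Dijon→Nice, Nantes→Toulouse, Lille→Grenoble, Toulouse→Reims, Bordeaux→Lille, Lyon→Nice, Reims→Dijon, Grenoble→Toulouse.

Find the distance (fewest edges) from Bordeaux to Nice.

Distance 0: Bordeaux.
Distance 1: Lille.
Distance 2: Grenoble.
Distance 3: Toulouse.
Distance 4: Reims.
Distance 5: Dijon.
Distance 6: Nice — contains Nice.

6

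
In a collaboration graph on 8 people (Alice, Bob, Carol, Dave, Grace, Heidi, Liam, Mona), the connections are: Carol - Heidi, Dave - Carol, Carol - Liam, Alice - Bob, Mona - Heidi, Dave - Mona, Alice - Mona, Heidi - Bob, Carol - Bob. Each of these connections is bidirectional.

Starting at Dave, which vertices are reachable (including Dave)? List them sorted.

Start at Dave.
Its neighbours: Carol, Mona.
Then their neighbours: Alice, Bob, Heidi, Liam.
Nothing further is reachable.

Alice, Bob, Carol, Dave, Heidi, Liam, Mona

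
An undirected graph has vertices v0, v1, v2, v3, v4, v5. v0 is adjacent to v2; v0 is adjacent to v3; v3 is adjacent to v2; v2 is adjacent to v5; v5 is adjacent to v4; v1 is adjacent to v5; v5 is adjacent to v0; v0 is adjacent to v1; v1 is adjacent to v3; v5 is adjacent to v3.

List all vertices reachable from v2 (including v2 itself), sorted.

v0, v1, v2, v3, v4, v5

Start at v2.
Its neighbours: v0, v3, v5.
Then their neighbours: v1, v4.
Every vertex is now reached.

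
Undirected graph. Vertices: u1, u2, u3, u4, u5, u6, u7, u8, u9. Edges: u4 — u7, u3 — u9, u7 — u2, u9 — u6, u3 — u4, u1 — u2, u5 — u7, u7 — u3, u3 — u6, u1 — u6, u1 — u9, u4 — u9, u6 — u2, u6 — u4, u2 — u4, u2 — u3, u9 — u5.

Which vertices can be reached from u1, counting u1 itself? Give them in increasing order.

Start at u1.
Its neighbours: u2, u6, u9.
Then their neighbours: u3, u4, u5, u7.
Nothing further is reachable.

u1, u2, u3, u4, u5, u6, u7, u9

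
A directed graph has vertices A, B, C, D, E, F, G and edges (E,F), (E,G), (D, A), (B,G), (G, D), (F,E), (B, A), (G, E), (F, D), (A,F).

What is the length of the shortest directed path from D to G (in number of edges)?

Distance 0: D.
Distance 1: A.
Distance 2: F.
Distance 3: E.
Distance 4: G — contains G.

4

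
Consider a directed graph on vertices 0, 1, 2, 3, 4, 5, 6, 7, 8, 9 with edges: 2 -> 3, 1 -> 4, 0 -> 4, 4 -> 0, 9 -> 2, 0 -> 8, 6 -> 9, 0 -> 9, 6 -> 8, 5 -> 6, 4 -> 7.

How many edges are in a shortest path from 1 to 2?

4

Distance 0: 1.
Distance 1: 4.
Distance 2: 0, 7.
Distance 3: 8, 9.
Distance 4: 2 — contains 2.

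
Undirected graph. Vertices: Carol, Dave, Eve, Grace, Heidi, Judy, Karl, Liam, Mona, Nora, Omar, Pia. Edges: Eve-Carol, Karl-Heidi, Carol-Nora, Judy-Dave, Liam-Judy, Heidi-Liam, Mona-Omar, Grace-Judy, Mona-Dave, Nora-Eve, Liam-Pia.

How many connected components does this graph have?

From Carol: component {Carol, Eve, Nora}.
From Dave: component {Dave, Grace, Heidi, Judy, Karl, Liam, Mona, Omar, Pia}.
That's 2 components.

2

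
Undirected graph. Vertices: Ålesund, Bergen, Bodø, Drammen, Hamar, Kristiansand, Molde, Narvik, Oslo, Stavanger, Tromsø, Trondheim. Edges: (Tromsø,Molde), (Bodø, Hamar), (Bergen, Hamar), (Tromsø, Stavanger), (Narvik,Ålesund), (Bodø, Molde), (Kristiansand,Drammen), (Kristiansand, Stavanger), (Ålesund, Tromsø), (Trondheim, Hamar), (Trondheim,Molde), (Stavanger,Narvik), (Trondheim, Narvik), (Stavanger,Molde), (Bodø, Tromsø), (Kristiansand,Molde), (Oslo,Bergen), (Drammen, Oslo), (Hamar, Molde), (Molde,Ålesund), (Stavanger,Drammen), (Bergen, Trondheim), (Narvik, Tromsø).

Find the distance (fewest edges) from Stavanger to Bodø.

Distance 0: Stavanger.
Distance 1: Drammen, Kristiansand, Molde, Narvik, Tromsø.
Distance 2: Ålesund, Bodø, Hamar, Oslo, Trondheim — contains Bodø.

2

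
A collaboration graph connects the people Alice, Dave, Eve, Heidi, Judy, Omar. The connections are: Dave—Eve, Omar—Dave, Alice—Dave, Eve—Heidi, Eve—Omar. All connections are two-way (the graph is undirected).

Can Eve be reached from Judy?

Judy has no edges, so nothing is reachable from it.

No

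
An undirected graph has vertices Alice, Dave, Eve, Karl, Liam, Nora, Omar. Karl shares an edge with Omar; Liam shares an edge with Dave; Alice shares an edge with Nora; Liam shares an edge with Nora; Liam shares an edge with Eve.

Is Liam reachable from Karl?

No

Explore from Karl.
Distance 1: reach Omar.
The search is exhausted without reaching Liam; it lies in a different component.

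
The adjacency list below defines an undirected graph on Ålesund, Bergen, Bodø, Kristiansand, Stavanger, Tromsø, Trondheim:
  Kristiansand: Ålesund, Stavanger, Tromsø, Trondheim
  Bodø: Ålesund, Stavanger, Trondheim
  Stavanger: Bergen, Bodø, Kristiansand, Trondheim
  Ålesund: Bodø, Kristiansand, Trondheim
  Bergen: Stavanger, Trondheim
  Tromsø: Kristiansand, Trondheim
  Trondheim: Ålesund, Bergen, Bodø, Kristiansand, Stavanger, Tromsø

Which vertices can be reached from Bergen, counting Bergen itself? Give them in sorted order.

Start at Bergen.
Its neighbours: Stavanger, Trondheim.
Then their neighbours: Ålesund, Bodø, Kristiansand, Tromsø.
Every vertex is now reached.

Ålesund, Bergen, Bodø, Kristiansand, Stavanger, Tromsø, Trondheim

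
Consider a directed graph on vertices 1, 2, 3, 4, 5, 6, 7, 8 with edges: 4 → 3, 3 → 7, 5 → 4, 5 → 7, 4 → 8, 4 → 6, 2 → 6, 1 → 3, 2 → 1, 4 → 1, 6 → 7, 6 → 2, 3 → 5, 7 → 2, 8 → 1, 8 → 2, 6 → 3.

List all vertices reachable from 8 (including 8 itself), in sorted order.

1, 2, 3, 4, 5, 6, 7, 8

Start at 8.
Its neighbours: 1, 2.
Then their neighbours: 3, 6.
Then next layer: 5, 7.
Then next layer: 4.
Every vertex is now reached.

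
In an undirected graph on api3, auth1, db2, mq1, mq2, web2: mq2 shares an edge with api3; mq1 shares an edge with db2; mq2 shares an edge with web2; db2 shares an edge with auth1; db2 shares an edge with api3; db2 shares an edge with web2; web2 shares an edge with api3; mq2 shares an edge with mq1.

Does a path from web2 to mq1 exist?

Yes

Explore from web2.
Distance 1: reach api3, db2, mq2.
Distance 2: reach auth1, mq1.
Found mq1.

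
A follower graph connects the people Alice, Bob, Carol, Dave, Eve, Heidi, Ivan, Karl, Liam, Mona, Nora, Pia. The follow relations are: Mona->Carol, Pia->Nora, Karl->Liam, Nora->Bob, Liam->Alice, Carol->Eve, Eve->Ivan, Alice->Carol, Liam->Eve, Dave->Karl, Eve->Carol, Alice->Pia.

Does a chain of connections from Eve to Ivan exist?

Yes

Explore from Eve.
Distance 1: reach Carol, Ivan.
Found Ivan.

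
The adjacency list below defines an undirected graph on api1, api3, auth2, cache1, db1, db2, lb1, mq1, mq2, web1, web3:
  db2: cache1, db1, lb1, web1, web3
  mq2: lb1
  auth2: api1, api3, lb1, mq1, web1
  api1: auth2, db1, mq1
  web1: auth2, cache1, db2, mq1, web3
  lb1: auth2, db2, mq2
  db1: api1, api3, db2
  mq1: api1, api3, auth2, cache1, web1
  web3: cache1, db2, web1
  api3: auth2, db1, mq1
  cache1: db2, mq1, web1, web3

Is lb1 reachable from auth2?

Explore from auth2.
Distance 1: reach api1, api3, lb1, mq1, web1.
Found lb1.

Yes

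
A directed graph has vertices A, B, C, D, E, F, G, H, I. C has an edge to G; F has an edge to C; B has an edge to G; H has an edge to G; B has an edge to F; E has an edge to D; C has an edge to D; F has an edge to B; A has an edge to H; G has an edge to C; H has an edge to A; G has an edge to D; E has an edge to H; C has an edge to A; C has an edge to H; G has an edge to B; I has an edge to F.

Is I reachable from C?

No

Explore from C.
Distance 1: reach A, D, G, H.
Distance 2: reach B.
Distance 3: reach F.
The search from C is exhausted; no directed path reaches I.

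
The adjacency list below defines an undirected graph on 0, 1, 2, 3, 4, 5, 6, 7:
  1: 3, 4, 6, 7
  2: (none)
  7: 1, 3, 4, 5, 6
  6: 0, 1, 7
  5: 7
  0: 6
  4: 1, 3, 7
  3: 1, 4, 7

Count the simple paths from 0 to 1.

6

0–6–1
0–6–7–1
0–6–7–3–1
0–6–7–3–4–1
0–6–7–4–1
0–6–7–4–3–1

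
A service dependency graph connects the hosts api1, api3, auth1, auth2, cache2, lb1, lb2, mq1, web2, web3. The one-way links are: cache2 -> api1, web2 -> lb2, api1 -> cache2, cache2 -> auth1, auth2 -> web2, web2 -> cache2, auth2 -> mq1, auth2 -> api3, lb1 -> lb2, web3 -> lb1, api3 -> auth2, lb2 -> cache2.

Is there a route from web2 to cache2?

Yes

Explore from web2.
Distance 1: reach cache2, lb2.
Found cache2.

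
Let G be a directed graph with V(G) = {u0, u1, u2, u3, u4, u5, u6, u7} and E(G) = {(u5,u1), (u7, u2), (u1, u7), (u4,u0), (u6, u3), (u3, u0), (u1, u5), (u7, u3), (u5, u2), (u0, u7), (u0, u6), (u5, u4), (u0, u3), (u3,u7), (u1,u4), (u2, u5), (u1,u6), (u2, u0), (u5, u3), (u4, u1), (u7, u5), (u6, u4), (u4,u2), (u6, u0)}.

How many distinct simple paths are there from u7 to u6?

u7→u2→u0→u6
u7→u2→u5→u1→u4→u0→u6
u7→u2→u5→u1→u6
u7→u2→u5→u3→u0→u6
u7→u2→u5→u4→u0→u6
u7→u2→u5→u4→u1→u6
u7→u3→u0→u6
u7→u5→u1→u4→u0→u6
u7→u5→u1→u4→u2→u0→u6
u7→u5→u1→u6
u7→u5→u2→u0→u6
u7→u5→u3→u0→u6
u7→u5→u4→u0→u6
u7→u5→u4→u1→u6
u7→u5→u4→u2→u0→u6

15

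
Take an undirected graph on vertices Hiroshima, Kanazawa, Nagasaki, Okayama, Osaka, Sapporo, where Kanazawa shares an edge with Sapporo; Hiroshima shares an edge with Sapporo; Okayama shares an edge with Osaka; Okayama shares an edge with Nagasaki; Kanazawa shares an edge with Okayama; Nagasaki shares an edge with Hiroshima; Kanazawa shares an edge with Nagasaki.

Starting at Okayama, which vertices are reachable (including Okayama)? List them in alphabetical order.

Hiroshima, Kanazawa, Nagasaki, Okayama, Osaka, Sapporo

Start at Okayama.
Its neighbours: Kanazawa, Nagasaki, Osaka.
Then their neighbours: Hiroshima, Sapporo.
Every vertex is now reached.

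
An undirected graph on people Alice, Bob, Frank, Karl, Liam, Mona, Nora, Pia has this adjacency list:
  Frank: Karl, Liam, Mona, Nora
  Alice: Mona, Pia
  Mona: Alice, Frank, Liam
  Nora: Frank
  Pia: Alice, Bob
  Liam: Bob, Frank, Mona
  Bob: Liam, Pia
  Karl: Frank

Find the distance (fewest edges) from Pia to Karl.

Distance 0: Pia.
Distance 1: Alice, Bob.
Distance 2: Liam, Mona.
Distance 3: Frank.
Distance 4: Karl, Nora — contains Karl.

4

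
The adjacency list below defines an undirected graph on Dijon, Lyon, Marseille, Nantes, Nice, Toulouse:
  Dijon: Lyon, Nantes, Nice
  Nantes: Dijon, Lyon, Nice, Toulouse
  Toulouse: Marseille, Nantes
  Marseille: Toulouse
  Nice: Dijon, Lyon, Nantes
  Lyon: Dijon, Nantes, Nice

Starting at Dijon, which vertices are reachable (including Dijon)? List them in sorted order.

Dijon, Lyon, Marseille, Nantes, Nice, Toulouse

Start at Dijon.
Its neighbours: Lyon, Nantes, Nice.
Then their neighbours: Toulouse.
Then next layer: Marseille.
Every vertex is now reached.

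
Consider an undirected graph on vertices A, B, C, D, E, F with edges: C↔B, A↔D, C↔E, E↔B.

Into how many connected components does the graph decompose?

3

From A: component {A, D}.
From B: component {B, C, E}.
From F: component {F}.
That's 3 components.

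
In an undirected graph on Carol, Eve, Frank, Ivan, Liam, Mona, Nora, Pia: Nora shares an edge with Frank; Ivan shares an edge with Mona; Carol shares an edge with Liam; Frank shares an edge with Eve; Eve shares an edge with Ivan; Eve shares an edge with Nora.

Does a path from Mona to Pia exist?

No

Explore from Mona.
Distance 1: reach Ivan.
Distance 2: reach Eve.
Distance 3: reach Frank, Nora.
The search is exhausted without reaching Pia; it lies in a different component.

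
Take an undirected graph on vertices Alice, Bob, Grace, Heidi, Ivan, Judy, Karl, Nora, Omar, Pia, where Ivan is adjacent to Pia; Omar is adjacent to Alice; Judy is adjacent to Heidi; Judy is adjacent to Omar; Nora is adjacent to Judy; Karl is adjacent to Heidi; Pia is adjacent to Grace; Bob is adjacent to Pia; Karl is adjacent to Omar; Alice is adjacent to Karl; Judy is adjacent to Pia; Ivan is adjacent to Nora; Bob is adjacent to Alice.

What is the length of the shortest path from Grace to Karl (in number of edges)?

4

Distance 0: Grace.
Distance 1: Pia.
Distance 2: Bob, Ivan, Judy.
Distance 3: Alice, Heidi, Nora, Omar.
Distance 4: Karl — contains Karl.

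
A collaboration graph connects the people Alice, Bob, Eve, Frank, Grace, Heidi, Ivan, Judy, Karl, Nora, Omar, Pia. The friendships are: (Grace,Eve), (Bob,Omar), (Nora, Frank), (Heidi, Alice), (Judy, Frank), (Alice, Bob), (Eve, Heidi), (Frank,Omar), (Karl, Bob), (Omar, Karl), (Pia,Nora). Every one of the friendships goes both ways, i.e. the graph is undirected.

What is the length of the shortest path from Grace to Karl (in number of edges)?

Distance 0: Grace.
Distance 1: Eve.
Distance 2: Heidi.
Distance 3: Alice.
Distance 4: Bob.
Distance 5: Karl, Omar — contains Karl.

5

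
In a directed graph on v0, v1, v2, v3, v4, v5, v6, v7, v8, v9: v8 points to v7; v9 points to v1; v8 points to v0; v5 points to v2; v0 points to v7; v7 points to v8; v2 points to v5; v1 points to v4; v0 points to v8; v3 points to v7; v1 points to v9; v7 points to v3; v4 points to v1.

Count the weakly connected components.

From v0: component {v0, v3, v7, v8}.
From v1: component {v1, v4, v9}.
From v2: component {v2, v5}.
From v6: component {v6}.
That's 4 components.

4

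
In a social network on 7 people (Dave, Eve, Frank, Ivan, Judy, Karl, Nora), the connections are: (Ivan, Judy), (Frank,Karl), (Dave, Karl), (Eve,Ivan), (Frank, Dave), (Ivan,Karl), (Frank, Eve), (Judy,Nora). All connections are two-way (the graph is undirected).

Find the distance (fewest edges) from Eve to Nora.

3

Distance 0: Eve.
Distance 1: Frank, Ivan.
Distance 2: Dave, Judy, Karl.
Distance 3: Nora — contains Nora.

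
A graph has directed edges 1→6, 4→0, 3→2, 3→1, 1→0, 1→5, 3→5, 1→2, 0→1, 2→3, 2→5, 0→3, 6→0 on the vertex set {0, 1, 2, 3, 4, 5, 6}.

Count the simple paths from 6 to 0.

6→0

1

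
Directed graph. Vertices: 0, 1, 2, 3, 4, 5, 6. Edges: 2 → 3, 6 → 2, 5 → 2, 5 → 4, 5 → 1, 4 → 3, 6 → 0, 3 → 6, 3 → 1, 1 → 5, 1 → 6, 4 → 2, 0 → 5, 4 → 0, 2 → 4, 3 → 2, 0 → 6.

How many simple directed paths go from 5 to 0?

12

5→1→6→0
5→1→6→2→4→0
5→2→3→1→6→0
5→2→3→6→0
5→2→4→0
5→2→4→3→1→6→0
5→2→4→3→6→0
5→4→0
5→4→2→3→1→6→0
5→4→2→3→6→0
5→4→3→1→6→0
5→4→3→6→0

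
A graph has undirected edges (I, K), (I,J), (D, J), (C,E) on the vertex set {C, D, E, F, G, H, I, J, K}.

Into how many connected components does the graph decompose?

5

From C: component {C, E}.
From D: component {D, I, J, K}.
From F: component {F}.
From G: component {G}.
From H: component {H}.
That's 5 components.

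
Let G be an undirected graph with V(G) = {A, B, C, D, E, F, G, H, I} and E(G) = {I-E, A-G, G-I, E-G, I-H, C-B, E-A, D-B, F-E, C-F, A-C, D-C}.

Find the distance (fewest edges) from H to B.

Distance 0: H.
Distance 1: I.
Distance 2: E, G.
Distance 3: A, F.
Distance 4: C.
Distance 5: B, D — contains B.

5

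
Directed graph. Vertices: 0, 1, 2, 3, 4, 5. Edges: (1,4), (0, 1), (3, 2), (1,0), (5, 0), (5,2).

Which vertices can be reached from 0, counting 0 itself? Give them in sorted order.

0, 1, 4

Start at 0.
Its neighbours: 1.
Then their neighbours: 4.
Nothing further is reachable.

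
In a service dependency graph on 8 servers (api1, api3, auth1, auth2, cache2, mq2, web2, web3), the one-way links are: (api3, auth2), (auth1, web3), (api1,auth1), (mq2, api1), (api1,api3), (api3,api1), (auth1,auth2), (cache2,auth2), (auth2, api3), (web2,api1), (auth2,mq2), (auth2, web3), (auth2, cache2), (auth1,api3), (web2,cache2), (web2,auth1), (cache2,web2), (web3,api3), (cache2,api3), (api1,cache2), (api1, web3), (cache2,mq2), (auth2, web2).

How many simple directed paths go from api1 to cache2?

api1→api3→auth2→cache2
api1→api3→auth2→web2→cache2
api1→auth1→api3→auth2→cache2
api1→auth1→api3→auth2→web2→cache2
api1→auth1→auth2→cache2
api1→auth1→auth2→web2→cache2
api1→auth1→web3→api3→auth2→cache2
api1→auth1→web3→api3→auth2→web2→cache2
api1→cache2
api1→web3→api3→auth2→cache2
api1→web3→api3→auth2→web2→cache2

11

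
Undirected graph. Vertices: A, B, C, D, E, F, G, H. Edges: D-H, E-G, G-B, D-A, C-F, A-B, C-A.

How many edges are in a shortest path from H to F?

4

Distance 0: H.
Distance 1: D.
Distance 2: A.
Distance 3: B, C.
Distance 4: F, G — contains F.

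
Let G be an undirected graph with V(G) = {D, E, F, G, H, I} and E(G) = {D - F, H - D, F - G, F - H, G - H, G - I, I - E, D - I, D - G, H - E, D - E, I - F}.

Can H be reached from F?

Yes

Explore from F.
Distance 1: reach D, G, H, I.
Found H.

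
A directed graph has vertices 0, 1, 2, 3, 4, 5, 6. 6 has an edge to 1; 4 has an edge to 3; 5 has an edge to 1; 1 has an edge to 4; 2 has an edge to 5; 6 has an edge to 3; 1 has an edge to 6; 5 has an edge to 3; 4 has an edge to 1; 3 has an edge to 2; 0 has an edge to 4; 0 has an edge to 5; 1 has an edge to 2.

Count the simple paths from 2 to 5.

1

2→5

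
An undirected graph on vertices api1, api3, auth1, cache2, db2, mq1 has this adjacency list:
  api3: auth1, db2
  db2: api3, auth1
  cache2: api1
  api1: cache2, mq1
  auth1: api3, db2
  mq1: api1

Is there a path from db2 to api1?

No

Explore from db2.
Distance 1: reach api3, auth1.
The search is exhausted without reaching api1; it lies in a different component.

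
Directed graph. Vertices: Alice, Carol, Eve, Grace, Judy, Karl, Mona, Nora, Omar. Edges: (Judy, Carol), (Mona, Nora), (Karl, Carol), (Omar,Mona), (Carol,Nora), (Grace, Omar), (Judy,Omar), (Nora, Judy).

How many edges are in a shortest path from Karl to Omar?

Distance 0: Karl.
Distance 1: Carol.
Distance 2: Nora.
Distance 3: Judy.
Distance 4: Omar — contains Omar.

4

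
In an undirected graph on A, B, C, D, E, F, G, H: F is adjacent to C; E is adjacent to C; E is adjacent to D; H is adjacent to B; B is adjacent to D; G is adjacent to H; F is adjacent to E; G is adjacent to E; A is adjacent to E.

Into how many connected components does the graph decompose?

From A: component {A, B, C, D, E, F, G, H}.
That's 1 component.

1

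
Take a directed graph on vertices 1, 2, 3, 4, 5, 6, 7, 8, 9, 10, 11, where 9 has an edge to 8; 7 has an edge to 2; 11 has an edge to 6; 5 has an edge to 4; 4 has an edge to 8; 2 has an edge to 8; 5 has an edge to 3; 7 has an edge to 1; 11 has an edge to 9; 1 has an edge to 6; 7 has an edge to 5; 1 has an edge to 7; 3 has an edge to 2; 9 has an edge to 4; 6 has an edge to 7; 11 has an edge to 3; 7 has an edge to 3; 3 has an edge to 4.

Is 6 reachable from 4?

No

Explore from 4.
Distance 1: reach 8.
The search from 4 is exhausted; no directed path reaches 6.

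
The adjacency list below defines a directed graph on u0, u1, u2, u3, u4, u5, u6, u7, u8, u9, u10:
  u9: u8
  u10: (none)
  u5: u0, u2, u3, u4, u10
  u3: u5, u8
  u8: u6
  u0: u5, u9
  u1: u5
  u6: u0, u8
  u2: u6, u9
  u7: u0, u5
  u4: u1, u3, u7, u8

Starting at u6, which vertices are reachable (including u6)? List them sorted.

Start at u6.
Its neighbours: u0, u8.
Then their neighbours: u5, u9.
Then next layer: u2, u3, u4, u10.
Then next layer: u1, u7.
Every vertex is now reached.

u0, u1, u2, u3, u4, u5, u6, u7, u8, u9, u10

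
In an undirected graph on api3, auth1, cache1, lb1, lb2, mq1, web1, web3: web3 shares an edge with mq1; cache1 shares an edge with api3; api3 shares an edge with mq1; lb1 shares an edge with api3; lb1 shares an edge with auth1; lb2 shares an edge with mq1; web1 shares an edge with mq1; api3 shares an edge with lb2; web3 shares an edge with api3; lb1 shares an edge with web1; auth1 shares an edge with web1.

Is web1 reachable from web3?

Yes

Explore from web3.
Distance 1: reach api3, mq1.
Distance 2: reach cache1, lb1, lb2, web1.
Found web1.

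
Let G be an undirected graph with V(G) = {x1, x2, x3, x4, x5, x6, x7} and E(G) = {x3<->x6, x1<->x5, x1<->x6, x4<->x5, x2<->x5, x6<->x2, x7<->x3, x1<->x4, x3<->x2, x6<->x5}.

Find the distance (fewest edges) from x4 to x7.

4

Distance 0: x4.
Distance 1: x1, x5.
Distance 2: x2, x6.
Distance 3: x3.
Distance 4: x7 — contains x7.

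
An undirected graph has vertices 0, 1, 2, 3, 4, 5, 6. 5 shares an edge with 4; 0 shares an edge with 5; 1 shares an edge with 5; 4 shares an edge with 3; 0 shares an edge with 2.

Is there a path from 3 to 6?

No

Explore from 3.
Distance 1: reach 4.
Distance 2: reach 5.
Distance 3: reach 0, 1.
Distance 4: reach 2.
The search is exhausted without reaching 6; it lies in a different component.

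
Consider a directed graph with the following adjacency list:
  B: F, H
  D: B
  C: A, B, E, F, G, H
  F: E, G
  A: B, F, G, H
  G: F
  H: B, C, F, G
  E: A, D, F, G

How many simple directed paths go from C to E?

C→A→B→F→E
C→A→B→H→F→E
C→A→B→H→G→F→E
C→A→F→E
C→A→G→F→E
C→A→H→B→F→E
C→A→H→F→E
C→A→H→G→F→E
... and 9 more.

17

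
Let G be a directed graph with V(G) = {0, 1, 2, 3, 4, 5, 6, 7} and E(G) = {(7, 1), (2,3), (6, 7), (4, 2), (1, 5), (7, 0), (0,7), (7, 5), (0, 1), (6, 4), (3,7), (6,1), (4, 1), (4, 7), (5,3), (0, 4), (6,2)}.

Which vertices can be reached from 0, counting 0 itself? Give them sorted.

0, 1, 2, 3, 4, 5, 7

Start at 0.
Its neighbours: 1, 4, 7.
Then their neighbours: 2, 5.
Then next layer: 3.
Nothing further is reachable.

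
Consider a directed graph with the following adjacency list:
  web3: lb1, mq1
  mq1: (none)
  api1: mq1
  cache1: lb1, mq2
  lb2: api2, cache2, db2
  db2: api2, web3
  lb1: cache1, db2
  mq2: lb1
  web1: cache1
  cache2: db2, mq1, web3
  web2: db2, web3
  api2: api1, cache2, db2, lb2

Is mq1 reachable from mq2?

Yes

Explore from mq2.
Distance 1: reach lb1.
Distance 2: reach cache1, db2.
Distance 3: reach api2, web3.
Distance 4: reach api1, cache2, lb2, mq1.
Found mq1.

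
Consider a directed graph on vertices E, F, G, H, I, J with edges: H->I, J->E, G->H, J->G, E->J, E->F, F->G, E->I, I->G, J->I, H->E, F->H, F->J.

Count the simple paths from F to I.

F→G→H→E→I
F→G→H→E→J→I
F→G→H→I
F→H→E→I
F→H→E→J→I
F→H→I
F→J→E→I
F→J→G→H→E→I
F→J→G→H→I
F→J→I

10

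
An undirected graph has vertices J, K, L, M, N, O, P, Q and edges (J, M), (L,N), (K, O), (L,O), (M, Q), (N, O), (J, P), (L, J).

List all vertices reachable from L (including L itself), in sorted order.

Start at L.
Its neighbours: J, N, O.
Then their neighbours: K, M, P.
Then next layer: Q.
Every vertex is now reached.

J, K, L, M, N, O, P, Q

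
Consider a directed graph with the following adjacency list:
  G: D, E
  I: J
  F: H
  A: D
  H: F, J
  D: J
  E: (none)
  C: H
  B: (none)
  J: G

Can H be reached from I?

No

Explore from I.
Distance 1: reach J.
Distance 2: reach G.
Distance 3: reach D, E.
The search from I is exhausted; no directed path reaches H.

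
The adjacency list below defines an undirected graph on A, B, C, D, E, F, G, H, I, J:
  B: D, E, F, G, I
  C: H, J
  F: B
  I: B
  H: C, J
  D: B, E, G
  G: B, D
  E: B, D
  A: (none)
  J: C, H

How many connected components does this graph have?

3

From A: component {A}.
From B: component {B, D, E, F, G, I}.
From C: component {C, H, J}.
That's 3 components.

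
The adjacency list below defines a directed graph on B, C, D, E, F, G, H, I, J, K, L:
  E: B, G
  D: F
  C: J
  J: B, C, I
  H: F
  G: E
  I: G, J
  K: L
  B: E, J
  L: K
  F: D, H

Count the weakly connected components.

From B: component {B, C, E, G, I, J}.
From D: component {D, F, H}.
From K: component {K, L}.
That's 3 components.

3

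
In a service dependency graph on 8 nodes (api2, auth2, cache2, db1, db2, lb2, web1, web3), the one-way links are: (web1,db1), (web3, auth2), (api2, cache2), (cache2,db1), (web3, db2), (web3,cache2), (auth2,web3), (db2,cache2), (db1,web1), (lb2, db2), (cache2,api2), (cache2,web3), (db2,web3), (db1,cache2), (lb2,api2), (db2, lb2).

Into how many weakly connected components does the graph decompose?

From api2: component {api2, auth2, cache2, db1, db2, lb2, web1, web3}.
That's 1 component.

1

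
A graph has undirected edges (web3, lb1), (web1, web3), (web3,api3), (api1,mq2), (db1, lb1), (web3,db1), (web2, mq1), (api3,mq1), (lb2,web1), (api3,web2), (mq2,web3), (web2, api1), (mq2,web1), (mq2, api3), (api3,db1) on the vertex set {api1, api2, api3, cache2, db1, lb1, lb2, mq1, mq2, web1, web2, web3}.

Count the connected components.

From api1: component {api1, api3, db1, lb1, lb2, mq1, mq2, web1, web2, web3}.
From api2: component {api2}.
From cache2: component {cache2}.
That's 3 components.

3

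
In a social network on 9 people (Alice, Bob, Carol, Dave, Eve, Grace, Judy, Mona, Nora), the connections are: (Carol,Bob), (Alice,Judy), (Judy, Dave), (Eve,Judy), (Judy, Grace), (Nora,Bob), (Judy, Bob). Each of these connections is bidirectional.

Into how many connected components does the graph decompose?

2

From Alice: component {Alice, Bob, Carol, Dave, Eve, Grace, Judy, Nora}.
From Mona: component {Mona}.
That's 2 components.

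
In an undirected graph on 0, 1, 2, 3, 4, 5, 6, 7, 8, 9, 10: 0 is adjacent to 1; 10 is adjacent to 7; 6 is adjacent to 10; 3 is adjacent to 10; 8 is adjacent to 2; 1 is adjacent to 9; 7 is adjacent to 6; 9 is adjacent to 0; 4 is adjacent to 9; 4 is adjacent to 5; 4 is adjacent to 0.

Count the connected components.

From 0: component {0, 1, 4, 5, 9}.
From 2: component {2, 8}.
From 3: component {3, 6, 7, 10}.
That's 3 components.

3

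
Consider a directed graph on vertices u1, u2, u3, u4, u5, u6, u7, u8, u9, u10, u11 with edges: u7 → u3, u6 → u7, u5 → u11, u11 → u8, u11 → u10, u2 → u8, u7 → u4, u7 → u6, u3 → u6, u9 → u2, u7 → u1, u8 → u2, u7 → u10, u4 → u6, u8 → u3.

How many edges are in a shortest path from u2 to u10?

Distance 0: u2.
Distance 1: u8.
Distance 2: u3.
Distance 3: u6.
Distance 4: u7.
Distance 5: u1, u4, u10 — contains u10.

5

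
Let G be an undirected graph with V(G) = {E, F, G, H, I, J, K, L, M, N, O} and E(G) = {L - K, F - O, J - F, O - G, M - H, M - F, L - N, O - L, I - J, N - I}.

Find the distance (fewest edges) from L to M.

3

Distance 0: L.
Distance 1: K, N, O.
Distance 2: F, G, I.
Distance 3: J, M — contains M.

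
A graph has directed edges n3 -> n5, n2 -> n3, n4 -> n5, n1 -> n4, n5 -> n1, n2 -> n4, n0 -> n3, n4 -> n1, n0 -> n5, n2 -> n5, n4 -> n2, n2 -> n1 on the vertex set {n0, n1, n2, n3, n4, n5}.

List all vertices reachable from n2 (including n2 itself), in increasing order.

Start at n2.
Its neighbours: n1, n3, n4, n5.
Nothing further is reachable.

n1, n2, n3, n4, n5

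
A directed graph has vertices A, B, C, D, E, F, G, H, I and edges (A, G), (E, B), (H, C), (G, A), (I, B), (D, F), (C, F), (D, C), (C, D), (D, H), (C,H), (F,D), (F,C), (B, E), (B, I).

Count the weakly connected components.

From A: component {A, G}.
From B: component {B, E, I}.
From C: component {C, D, F, H}.
That's 3 components.

3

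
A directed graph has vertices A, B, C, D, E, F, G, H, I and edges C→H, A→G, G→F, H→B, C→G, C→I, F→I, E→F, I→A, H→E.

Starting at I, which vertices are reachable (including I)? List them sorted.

A, F, G, I

Start at I.
Its neighbours: A.
Then their neighbours: G.
Then next layer: F.
Nothing further is reachable.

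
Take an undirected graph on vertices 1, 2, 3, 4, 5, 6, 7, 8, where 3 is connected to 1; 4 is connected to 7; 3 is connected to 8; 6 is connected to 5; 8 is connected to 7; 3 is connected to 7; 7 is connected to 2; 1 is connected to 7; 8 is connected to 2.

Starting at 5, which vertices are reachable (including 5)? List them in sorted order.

Start at 5.
Its neighbours: 6.
Nothing further is reachable.

5, 6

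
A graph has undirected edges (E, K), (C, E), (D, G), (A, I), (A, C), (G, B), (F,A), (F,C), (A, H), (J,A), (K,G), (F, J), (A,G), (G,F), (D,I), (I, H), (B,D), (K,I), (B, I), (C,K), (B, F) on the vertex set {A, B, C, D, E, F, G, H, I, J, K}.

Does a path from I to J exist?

Explore from I.
Distance 1: reach A, B, D, H, K.
Distance 2: reach C, E, F, G, J.
Found J.

Yes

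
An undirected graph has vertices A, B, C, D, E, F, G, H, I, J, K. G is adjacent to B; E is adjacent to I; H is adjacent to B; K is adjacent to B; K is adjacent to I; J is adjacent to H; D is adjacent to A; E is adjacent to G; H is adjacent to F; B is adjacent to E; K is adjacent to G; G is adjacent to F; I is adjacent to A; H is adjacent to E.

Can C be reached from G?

Explore from G.
Distance 1: reach B, E, F, K.
Distance 2: reach H, I.
Distance 3: reach A, J.
Distance 4: reach D.
The search is exhausted without reaching C; it lies in a different component.

No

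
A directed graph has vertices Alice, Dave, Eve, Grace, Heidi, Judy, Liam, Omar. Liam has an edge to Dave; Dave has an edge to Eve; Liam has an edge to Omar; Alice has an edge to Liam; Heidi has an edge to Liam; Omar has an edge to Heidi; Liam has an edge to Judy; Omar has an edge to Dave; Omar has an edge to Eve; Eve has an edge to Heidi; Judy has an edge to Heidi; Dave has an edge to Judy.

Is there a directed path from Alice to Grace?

No

Explore from Alice.
Distance 1: reach Liam.
Distance 2: reach Dave, Judy, Omar.
Distance 3: reach Eve, Heidi.
The search from Alice is exhausted; no directed path reaches Grace.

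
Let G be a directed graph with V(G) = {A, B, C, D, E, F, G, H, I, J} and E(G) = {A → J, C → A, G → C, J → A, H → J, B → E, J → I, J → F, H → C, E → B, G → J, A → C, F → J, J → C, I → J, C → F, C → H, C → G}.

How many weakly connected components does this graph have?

3

From A: component {A, C, F, G, H, I, J}.
From B: component {B, E}.
From D: component {D}.
That's 3 components.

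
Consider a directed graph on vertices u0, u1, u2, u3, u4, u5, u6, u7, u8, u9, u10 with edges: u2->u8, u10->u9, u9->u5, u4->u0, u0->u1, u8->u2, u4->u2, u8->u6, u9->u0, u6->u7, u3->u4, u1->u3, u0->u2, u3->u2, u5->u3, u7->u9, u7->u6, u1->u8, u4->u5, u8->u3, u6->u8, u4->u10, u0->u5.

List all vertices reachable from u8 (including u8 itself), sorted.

Start at u8.
Its neighbours: u2, u3, u6.
Then their neighbours: u4, u7.
Then next layer: u0, u5, u9, u10.
Then next layer: u1.
Every vertex is now reached.

u0, u1, u2, u3, u4, u5, u6, u7, u8, u9, u10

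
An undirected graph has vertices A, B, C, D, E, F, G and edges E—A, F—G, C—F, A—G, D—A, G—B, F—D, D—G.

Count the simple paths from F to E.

4

F–D–A–E
F–D–G–A–E
F–G–A–E
F–G–D–A–E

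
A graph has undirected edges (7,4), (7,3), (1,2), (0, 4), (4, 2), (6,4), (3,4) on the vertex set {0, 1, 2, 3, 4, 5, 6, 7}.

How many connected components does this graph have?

From 0: component {0, 1, 2, 3, 4, 6, 7}.
From 5: component {5}.
That's 2 components.

2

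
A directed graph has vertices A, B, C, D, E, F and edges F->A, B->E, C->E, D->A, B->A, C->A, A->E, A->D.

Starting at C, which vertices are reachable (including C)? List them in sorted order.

Start at C.
Its neighbours: A, E.
Then their neighbours: D.
Nothing further is reachable.

A, C, D, E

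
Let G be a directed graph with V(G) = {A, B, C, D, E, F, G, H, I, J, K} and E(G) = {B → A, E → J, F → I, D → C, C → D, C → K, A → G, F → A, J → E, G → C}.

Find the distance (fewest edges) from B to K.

4

Distance 0: B.
Distance 1: A.
Distance 2: G.
Distance 3: C.
Distance 4: D, K — contains K.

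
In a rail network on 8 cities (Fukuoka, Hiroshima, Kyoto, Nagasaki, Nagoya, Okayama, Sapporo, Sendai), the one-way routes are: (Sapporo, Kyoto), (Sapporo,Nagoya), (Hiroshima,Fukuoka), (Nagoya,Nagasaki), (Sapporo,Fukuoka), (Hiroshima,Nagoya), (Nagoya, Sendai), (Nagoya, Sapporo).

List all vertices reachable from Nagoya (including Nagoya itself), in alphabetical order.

Start at Nagoya.
Its neighbours: Nagasaki, Sapporo, Sendai.
Then their neighbours: Fukuoka, Kyoto.
Nothing further is reachable.

Fukuoka, Kyoto, Nagasaki, Nagoya, Sapporo, Sendai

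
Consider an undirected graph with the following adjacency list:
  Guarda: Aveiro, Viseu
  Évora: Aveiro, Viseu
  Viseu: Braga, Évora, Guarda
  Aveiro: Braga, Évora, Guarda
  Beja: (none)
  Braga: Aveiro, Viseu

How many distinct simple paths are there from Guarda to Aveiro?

Guarda–Aveiro
Guarda–Viseu–Braga–Aveiro
Guarda–Viseu–Évora–Aveiro

3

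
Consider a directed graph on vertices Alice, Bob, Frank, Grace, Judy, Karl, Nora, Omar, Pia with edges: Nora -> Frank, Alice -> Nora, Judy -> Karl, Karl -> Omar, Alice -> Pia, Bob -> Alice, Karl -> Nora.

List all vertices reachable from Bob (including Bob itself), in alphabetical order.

Start at Bob.
Its neighbours: Alice.
Then their neighbours: Nora, Pia.
Then next layer: Frank.
Nothing further is reachable.

Alice, Bob, Frank, Nora, Pia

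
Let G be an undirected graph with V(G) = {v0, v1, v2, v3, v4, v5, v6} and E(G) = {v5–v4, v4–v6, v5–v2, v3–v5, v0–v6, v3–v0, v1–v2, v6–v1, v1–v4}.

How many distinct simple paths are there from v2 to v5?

v2–v1–v4–v5
v2–v1–v4–v6–v0–v3–v5
v2–v1–v6–v0–v3–v5
v2–v1–v6–v4–v5
v2–v5

5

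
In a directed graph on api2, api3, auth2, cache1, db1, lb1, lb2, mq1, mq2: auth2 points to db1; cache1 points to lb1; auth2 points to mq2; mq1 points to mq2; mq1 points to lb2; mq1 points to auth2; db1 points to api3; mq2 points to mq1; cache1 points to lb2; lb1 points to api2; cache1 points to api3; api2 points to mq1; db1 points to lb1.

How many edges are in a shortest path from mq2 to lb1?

4

Distance 0: mq2.
Distance 1: mq1.
Distance 2: auth2, lb2.
Distance 3: db1.
Distance 4: api3, lb1 — contains lb1.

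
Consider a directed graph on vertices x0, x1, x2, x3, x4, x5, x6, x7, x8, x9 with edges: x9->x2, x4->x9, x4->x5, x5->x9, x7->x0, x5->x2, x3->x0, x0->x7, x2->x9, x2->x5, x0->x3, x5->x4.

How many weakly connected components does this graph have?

From x0: component {x0, x3, x7}.
From x1: component {x1}.
From x2: component {x2, x4, x5, x9}.
From x6: component {x6}.
From x8: component {x8}.
That's 5 components.

5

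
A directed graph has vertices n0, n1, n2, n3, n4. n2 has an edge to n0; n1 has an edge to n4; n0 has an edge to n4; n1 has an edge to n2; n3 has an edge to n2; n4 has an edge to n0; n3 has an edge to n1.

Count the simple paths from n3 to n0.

3

n3→n1→n2→n0
n3→n1→n4→n0
n3→n2→n0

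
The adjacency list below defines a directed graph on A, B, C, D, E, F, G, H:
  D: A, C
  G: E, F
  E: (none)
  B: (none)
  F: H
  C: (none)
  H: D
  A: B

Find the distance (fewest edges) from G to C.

Distance 0: G.
Distance 1: E, F.
Distance 2: H.
Distance 3: D.
Distance 4: A, C — contains C.

4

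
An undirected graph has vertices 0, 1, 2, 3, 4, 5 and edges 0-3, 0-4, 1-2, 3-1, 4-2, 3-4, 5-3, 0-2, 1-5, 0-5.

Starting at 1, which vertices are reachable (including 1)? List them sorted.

0, 1, 2, 3, 4, 5

Start at 1.
Its neighbours: 2, 3, 5.
Then their neighbours: 0, 4.
Every vertex is now reached.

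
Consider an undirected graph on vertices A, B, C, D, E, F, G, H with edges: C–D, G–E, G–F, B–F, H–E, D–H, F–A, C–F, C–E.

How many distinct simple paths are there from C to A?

C–D–H–E–G–F–A
C–E–G–F–A
C–F–A

3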